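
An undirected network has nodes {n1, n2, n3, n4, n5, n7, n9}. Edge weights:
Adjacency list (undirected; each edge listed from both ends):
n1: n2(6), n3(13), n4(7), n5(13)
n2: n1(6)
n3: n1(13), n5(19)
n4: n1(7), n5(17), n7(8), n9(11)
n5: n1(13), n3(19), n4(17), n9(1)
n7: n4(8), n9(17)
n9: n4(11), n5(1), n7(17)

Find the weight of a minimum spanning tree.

Sort edges by weight, then run Kruskal:
n5—n9 (1): add. Components now {n1} {n2} {n7} {n5,n9} {n3} {n4}
n1—n2 (6): add. Components now {n1,n2} {n7} {n5,n9} {n3} {n4}
n1—n4 (7): add. Components now {n1,n2,n4} {n7} {n5,n9} {n3}
n4—n7 (8): add. Components now {n1,n2,n4,n7} {n5,n9} {n3}
n4—n9 (11): add. Components now {n1,n2,n4,n5,n7,n9} {n3}
n1—n3 (13): add. Components now {n1,n2,n3,n4,n5,n7,n9}
MST edges: n5—n9, n1—n2, n1—n4, n4—n7, n4—n9, n1—n3; total weight 1+6+7+8+11+13 = 46.

46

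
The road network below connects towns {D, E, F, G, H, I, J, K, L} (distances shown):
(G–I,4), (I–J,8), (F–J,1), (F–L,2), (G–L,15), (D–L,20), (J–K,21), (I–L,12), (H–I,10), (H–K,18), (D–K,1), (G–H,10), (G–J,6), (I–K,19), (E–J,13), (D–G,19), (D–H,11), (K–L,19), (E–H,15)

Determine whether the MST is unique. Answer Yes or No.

Kruskal: consider edges lightest-first.
D–K (1): add — endpoints in different components.
F–J (1): add — endpoints in different components.
F–L (2): add — endpoints in different components.
G–I (4): add — endpoints in different components.
G–J (6): add — endpoints in different components.
I–J (8): skip — I and J already connected.
G–H (10): add — endpoints in different components.
H–I (10): skip — H and I already connected.
D–H (11): add — endpoints in different components.
I–L (12): skip — I and L already connected.
E–J (13): add — endpoints in different components.
Non-tree edge H–I has weight 10, equal to the heaviest edge on its tree cycle — swapping gives another MST of the same weight. Not unique.

No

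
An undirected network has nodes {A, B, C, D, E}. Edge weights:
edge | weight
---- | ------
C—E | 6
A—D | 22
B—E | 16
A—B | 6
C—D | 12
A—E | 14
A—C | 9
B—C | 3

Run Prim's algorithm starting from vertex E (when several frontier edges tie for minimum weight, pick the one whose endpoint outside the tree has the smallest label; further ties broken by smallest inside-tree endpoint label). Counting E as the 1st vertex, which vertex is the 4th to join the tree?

Prim's algorithm from E:
Step 1: frontier [C—E 6, A—E 14, B—E 16] → take C—E (6); add C.
Step 2: frontier [B—C 3, A—C 9, C—D 12, A—E 14, B—E 16] → take B—C (3); add B.
Step 3: frontier [A—B 6, A—C 9, C—D 12, A—E 14] → take A—B (6); add A.
Step 4: frontier [A—D 22, C—D 12] → take C—D (12); add D.
Vertex order: E, C, B, A, D. The 4th vertex is A.

A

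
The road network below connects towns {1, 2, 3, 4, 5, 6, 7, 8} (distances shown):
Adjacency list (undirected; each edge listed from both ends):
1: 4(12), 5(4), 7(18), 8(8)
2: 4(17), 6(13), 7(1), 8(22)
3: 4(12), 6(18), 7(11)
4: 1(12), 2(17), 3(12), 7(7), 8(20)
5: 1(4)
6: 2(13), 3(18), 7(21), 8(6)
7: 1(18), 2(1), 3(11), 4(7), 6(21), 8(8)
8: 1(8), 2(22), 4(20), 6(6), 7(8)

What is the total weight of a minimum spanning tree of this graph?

45

Grow the tree from 2 using Prim:
Step 1: cheapest edge leaving the tree is 2—7 (1); add 7.
Step 2: cheapest edge leaving the tree is 4—7 (7); add 4.
Step 3: cheapest edge leaving the tree is 7—8 (8); add 8.
Step 4: cheapest edge leaving the tree is 6—8 (6); add 6.
Step 5: cheapest edge leaving the tree is 1—8 (8); add 1.
Step 6: cheapest edge leaving the tree is 1—5 (4); add 5.
Step 7: cheapest edge leaving the tree is 3—7 (11); add 3.
MST edges: 2—7, 4—7, 7—8, 6—8, 1—8, 1—5, 3—7; total weight 1+7+8+6+8+4+11 = 45.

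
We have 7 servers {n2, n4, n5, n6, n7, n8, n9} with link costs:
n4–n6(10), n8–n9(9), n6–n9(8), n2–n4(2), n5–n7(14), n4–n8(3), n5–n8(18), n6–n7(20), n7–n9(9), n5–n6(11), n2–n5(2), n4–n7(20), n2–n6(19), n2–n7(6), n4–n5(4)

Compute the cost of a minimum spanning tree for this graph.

30

Sort edges by weight, then run Kruskal:
n2–n4 (2): add — endpoints in different components.
n2–n5 (2): add — endpoints in different components.
n4–n8 (3): add — endpoints in different components.
n4–n5 (4): skip — n4 and n5 already connected.
n2–n7 (6): add — endpoints in different components.
n6–n9 (8): add — endpoints in different components.
n7–n9 (9): add — endpoints in different components.
MST edges: n2–n4, n2–n5, n4–n8, n2–n7, n6–n9, n7–n9; total weight 2+2+3+6+8+9 = 30.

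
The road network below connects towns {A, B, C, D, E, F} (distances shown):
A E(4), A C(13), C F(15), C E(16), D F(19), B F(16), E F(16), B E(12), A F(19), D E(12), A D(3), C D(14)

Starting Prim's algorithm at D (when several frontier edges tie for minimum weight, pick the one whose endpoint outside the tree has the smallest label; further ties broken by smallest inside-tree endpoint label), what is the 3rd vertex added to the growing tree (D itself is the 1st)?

E

Prim's algorithm from D:
Step 1: frontier [A D 3, D E 12, C D 14, D F 19] → take A D (3); add A.
Step 2: frontier [A E 4, A C 13, A F 19, D E 12, C D 14, D F 19] → take A E (4); add E.
Step 3: frontier [A C 13, A F 19, C D 14, D F 19, B E 12, C E 16, E F 16] → take B E (12); add B.
Step 4: frontier [A C 13, A F 19, B F 16, C D 14, D F 19, C E 16, E F 16] → take A C (13); add C.
Step 5: frontier [A F 19, B F 16, C F 15, D F 19, E F 16] → take C F (15); add F.
Vertex order: D, A, E, B, C, F. The 3rd vertex is E.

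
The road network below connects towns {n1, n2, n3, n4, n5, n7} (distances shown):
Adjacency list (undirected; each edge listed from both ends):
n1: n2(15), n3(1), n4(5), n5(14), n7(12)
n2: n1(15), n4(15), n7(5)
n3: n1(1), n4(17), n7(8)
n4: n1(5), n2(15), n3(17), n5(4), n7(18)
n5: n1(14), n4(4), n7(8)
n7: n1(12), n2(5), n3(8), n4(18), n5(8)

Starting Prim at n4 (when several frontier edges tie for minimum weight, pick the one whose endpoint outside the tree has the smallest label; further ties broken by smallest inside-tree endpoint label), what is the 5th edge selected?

Prim, starting at n4.
Step 1: cheapest edge leaving the tree is n4—n5 (4); add n5.
Step 2: cheapest edge leaving the tree is n1—n4 (5); add n1.
Step 3: cheapest edge leaving the tree is n1—n3 (1); add n3.
Step 4: cheapest edge leaving the tree is n3—n7 (8); add n7.
Step 5: cheapest edge leaving the tree is n2—n7 (5); add n2.
The 5th edge added is n2—n7.

n2-n7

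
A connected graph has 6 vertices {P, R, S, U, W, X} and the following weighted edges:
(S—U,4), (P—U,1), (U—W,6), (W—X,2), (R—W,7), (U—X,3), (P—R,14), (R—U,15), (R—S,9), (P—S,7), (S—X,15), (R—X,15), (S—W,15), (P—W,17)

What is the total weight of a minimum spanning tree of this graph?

Sort edges by weight, then run Kruskal:
P—U (1): add — endpoints in different components.
W—X (2): add — endpoints in different components.
U—X (3): add — endpoints in different components.
S—U (4): add — endpoints in different components.
U—W (6): skip — W and U already connected.
P—S (7): skip — P and S already connected.
R—W (7): add — endpoints in different components.
MST edges: P—U, W—X, U—X, S—U, R—W; total weight 1+2+3+4+7 = 17.

17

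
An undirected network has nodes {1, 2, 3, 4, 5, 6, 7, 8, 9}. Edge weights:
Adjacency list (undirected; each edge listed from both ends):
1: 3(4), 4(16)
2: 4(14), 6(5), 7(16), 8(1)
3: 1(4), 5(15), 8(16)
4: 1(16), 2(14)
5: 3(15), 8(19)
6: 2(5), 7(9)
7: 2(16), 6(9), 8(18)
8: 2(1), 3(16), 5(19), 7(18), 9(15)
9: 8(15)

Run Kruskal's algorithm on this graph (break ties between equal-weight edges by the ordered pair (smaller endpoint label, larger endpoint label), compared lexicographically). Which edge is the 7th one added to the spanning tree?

8-9

Kruskal's algorithm — process edges by increasing weight (ties by edge label):
2 8 (1): add — endpoints in different components.
1 3 (4): add — endpoints in different components.
2 6 (5): add — endpoints in different components.
6 7 (9): add — endpoints in different components.
2 4 (14): add — endpoints in different components.
3 5 (15): add — endpoints in different components.
8 9 (15): add — endpoints in different components.
1 4 (16): add — endpoints in different components.
The 7th edge added is 8 9.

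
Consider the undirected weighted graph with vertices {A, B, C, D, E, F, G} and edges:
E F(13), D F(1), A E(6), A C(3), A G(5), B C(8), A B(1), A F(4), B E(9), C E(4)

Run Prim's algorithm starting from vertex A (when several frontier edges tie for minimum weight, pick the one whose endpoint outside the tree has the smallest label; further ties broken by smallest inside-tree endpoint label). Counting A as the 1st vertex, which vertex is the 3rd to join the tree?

Grow the tree from A using Prim:
Step 1: cheapest edge leaving the tree is A B (1); add B.
Step 2: cheapest edge leaving the tree is A C (3); add C.
Step 3: cheapest edge leaving the tree is C E (4); add E.
Step 4: cheapest edge leaving the tree is A F (4); add F.
Step 5: cheapest edge leaving the tree is D F (1); add D.
Step 6: cheapest edge leaving the tree is A G (5); add G.
Vertex order: A, B, C, E, F, D, G. The 3rd vertex is C.

C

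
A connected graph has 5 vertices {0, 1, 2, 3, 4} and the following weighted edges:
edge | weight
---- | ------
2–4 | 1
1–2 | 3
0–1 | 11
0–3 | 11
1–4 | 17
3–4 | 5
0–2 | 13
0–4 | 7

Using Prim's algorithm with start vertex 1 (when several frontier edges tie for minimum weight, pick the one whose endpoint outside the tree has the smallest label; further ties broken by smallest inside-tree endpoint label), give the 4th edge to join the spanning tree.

Grow the tree from 1 using Prim:
Step 1: cheapest edge leaving the tree is 1–2 (3); add 2.
Step 2: cheapest edge leaving the tree is 2–4 (1); add 4.
Step 3: cheapest edge leaving the tree is 3–4 (5); add 3.
Step 4: cheapest edge leaving the tree is 0–4 (7); add 0.
The 4th edge added is 0–4.

0-4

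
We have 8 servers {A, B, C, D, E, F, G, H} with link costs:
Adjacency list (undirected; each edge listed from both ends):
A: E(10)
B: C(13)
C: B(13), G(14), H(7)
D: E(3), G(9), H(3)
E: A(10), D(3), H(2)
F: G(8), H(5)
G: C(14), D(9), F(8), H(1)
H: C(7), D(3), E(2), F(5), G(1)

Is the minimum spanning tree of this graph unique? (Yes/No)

No

Sort edges by weight, then run Kruskal:
G-H (1): add — endpoints in different components.
E-H (2): add — endpoints in different components.
D-E (3): add — endpoints in different components.
D-H (3): skip — D and H already connected.
F-H (5): add — endpoints in different components.
C-H (7): add — endpoints in different components.
F-G (8): skip — F and G already connected.
D-G (9): skip — D and G already connected.
A-E (10): add — endpoints in different components.
B-C (13): add — endpoints in different components.
Non-tree edge D-H has weight 3, equal to the heaviest edge on its tree cycle — swapping gives another MST of the same weight. Not unique.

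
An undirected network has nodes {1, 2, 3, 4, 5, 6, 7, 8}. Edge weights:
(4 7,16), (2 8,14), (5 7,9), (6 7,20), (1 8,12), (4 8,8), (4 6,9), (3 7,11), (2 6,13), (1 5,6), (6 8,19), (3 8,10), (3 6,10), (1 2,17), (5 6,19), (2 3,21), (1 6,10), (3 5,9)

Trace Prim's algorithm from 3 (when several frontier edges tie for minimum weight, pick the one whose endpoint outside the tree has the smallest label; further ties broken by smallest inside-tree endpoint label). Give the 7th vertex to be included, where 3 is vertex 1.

8

Prim, starting at 3.
Step 1: cheapest edge leaving the tree is 3 5 (9); add 5.
Step 2: cheapest edge leaving the tree is 1 5 (6); add 1.
Step 3: cheapest edge leaving the tree is 5 7 (9); add 7.
Step 4: cheapest edge leaving the tree is 1 6 (10); add 6.
Step 5: cheapest edge leaving the tree is 4 6 (9); add 4.
Step 6: cheapest edge leaving the tree is 4 8 (8); add 8.
Step 7: cheapest edge leaving the tree is 2 6 (13); add 2.
Vertex order: 3, 5, 1, 7, 6, 4, 8, 2. The 7th vertex is 8.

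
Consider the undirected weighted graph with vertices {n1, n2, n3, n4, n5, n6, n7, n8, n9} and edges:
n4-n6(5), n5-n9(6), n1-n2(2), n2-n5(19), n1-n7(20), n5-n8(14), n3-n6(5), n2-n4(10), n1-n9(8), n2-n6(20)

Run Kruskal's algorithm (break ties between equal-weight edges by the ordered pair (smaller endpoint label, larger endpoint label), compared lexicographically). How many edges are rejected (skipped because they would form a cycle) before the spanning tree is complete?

1

Sort edges by weight, then run Kruskal:
n1-n2 (2): add — endpoints in different components.
n3-n6 (5): add — endpoints in different components.
n4-n6 (5): add — endpoints in different components.
n5-n9 (6): add — endpoints in different components.
n1-n9 (8): add — endpoints in different components.
n2-n4 (10): add — endpoints in different components.
n5-n8 (14): add — endpoints in different components.
n2-n5 (19): skip — n5 and n2 already connected.
n1-n7 (20): add — endpoints in different components.
Edges rejected before the tree was complete: 1.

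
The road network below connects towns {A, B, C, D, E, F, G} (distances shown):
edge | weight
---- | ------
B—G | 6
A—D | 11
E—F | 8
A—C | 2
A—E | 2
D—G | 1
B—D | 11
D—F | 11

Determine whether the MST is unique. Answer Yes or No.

Kruskal's algorithm — process edges by increasing weight (ties by edge label):
D—G (1): add. Components now {A} {B} {C} {D,G} {E} {F}
A—C (2): add. Components now {A,C} {B} {D,G} {E} {F}
A—E (2): add. Components now {A,C,E} {B} {D,G} {F}
B—G (6): add. Components now {A,C,E} {B,D,G} {F}
E—F (8): add. Components now {A,C,E,F} {B,D,G}
A—D (11): add. Components now {A,B,C,D,E,F,G}
Non-tree edge D—F has weight 11, equal to the heaviest edge on its tree cycle — swapping gives another MST of the same weight. Not unique.

No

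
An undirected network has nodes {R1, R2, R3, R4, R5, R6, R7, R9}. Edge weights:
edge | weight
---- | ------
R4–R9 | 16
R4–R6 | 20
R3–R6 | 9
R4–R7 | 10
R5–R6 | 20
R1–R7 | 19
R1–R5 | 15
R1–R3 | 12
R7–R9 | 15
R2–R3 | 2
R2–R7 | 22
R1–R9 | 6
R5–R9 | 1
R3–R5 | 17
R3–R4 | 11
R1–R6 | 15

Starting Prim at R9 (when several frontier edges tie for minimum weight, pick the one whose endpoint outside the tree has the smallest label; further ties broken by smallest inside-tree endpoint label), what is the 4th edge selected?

Prim's algorithm from R9:
Step 1: cheapest edge leaving the tree is R5–R9 (1); add R5.
Step 2: cheapest edge leaving the tree is R1–R9 (6); add R1.
Step 3: cheapest edge leaving the tree is R1–R3 (12); add R3.
Step 4: cheapest edge leaving the tree is R2–R3 (2); add R2.
Step 5: cheapest edge leaving the tree is R3–R6 (9); add R6.
Step 6: cheapest edge leaving the tree is R3–R4 (11); add R4.
Step 7: cheapest edge leaving the tree is R4–R7 (10); add R7.
The 4th edge added is R2–R3.

R2-R3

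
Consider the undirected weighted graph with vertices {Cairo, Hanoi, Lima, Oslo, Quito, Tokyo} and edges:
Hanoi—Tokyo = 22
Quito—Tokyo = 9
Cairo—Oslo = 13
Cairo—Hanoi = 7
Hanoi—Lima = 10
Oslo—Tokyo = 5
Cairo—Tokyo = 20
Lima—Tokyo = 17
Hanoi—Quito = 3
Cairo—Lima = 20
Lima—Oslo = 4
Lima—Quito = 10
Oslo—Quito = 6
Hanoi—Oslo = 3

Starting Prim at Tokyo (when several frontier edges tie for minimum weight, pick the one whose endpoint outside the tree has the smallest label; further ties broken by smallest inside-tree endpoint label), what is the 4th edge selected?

Lima-Oslo

Grow the tree from Tokyo using Prim:
Step 1: cheapest edge leaving the tree is Oslo—Tokyo (5); add Oslo.
Step 2: cheapest edge leaving the tree is Hanoi—Oslo (3); add Hanoi.
Step 3: cheapest edge leaving the tree is Hanoi—Quito (3); add Quito.
Step 4: cheapest edge leaving the tree is Lima—Oslo (4); add Lima.
Step 5: cheapest edge leaving the tree is Cairo—Hanoi (7); add Cairo.
The 4th edge added is Lima—Oslo.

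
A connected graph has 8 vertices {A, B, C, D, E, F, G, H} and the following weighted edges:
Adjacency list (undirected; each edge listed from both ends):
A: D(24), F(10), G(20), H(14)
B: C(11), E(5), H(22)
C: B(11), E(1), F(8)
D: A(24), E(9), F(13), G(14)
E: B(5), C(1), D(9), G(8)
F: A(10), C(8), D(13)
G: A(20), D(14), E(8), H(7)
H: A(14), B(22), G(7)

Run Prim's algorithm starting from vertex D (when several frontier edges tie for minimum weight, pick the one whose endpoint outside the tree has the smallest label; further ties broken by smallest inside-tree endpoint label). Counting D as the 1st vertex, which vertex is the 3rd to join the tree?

C

Grow the tree from D using Prim:
Step 1: frontier [D–E 9, D–F 13, D–G 14, A–D 24] → take D–E (9); add E.
Step 2: frontier [D–F 13, D–G 14, A–D 24, C–E 1, B–E 5, E–G 8] → take C–E (1); add C.
Step 3: frontier [C–F 8, B–C 11, D–F 13, D–G 14, A–D 24, B–E 5, E–G 8] → take B–E (5); add B.
Step 4: frontier [B–H 22, C–F 8, D–F 13, D–G 14, A–D 24, E–G 8] → take C–F (8); add F.
Step 5: frontier [B–H 22, D–G 14, A–D 24, E–G 8, A–F 10] → take E–G (8); add G.
Step 6: frontier [B–H 22, A–D 24, A–F 10, G–H 7, A–G 20] → take G–H (7); add H.
Step 7: frontier [A–D 24, A–F 10, A–G 20, A–H 14] → take A–F (10); add A.
Vertex order: D, E, C, B, F, G, H, A. The 3rd vertex is C.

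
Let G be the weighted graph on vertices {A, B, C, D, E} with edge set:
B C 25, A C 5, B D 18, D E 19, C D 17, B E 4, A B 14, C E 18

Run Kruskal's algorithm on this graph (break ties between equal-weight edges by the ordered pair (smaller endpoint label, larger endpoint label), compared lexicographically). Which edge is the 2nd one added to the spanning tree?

A-C

Kruskal's algorithm — process edges by increasing weight (ties by edge label):
B E (4): add — endpoints in different components.
A C (5): add — endpoints in different components.
A B (14): add — endpoints in different components.
C D (17): add — endpoints in different components.
The 2nd edge added is A C.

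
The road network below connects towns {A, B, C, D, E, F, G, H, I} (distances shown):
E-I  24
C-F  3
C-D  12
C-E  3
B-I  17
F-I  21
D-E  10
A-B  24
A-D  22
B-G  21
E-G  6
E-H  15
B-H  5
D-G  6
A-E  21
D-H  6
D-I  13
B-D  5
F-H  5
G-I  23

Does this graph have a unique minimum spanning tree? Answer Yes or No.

Kruskal: consider edges lightest-first.
C-E (3): add — endpoints in different components.
C-F (3): add — endpoints in different components.
B-D (5): add — endpoints in different components.
B-H (5): add — endpoints in different components.
F-H (5): add — endpoints in different components.
D-G (6): add — endpoints in different components.
D-H (6): skip — D and H already connected.
E-G (6): skip — E and G already connected.
D-E (10): skip — D and E already connected.
C-D (12): skip — C and D already connected.
D-I (13): add — endpoints in different components.
E-H (15): skip — E and H already connected.
B-I (17): skip — B and I already connected.
A-E (21): add — endpoints in different components.
Non-tree edge E-G has weight 6, equal to the heaviest edge on its tree cycle — swapping gives another MST of the same weight. Not unique.

No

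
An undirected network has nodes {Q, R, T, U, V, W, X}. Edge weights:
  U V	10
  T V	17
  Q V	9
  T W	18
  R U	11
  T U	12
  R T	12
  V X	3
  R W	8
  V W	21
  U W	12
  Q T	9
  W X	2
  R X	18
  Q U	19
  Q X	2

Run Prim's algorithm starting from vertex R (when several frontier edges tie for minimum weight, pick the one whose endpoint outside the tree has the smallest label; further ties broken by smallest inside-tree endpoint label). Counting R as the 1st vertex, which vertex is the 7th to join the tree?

Grow the tree from R using Prim:
Step 1: cheapest edge leaving the tree is R W (8); add W.
Step 2: cheapest edge leaving the tree is W X (2); add X.
Step 3: cheapest edge leaving the tree is Q X (2); add Q.
Step 4: cheapest edge leaving the tree is V X (3); add V.
Step 5: cheapest edge leaving the tree is Q T (9); add T.
Step 6: cheapest edge leaving the tree is U V (10); add U.
Vertex order: R, W, X, Q, V, T, U. The 7th vertex is U.

U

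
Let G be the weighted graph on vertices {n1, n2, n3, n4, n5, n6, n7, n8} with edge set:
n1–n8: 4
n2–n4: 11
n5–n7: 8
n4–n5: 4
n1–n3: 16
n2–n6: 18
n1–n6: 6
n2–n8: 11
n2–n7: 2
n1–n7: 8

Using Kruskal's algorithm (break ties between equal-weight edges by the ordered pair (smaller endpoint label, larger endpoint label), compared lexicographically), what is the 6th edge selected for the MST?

Sort edges by weight, then run Kruskal:
n2–n7 (2): add — endpoints in different components.
n1–n8 (4): add — endpoints in different components.
n4–n5 (4): add — endpoints in different components.
n1–n6 (6): add — endpoints in different components.
n1–n7 (8): add — endpoints in different components.
n5–n7 (8): add — endpoints in different components.
n2–n4 (11): skip — n4 and n2 already connected.
n2–n8 (11): skip — n2 and n8 already connected.
n1–n3 (16): add — endpoints in different components.
The 6th edge added is n5–n7.

n5-n7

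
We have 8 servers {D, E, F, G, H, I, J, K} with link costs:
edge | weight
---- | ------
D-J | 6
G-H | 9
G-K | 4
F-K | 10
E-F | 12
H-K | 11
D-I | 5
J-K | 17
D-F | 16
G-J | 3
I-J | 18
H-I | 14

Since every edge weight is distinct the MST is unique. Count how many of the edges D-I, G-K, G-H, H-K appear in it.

3

Kruskal's algorithm — process edges by increasing weight (ties by edge label):
G-J (3): add — endpoints in different components.
G-K (4): add — endpoints in different components.
D-I (5): add — endpoints in different components.
D-J (6): add — endpoints in different components.
G-H (9): add — endpoints in different components.
F-K (10): add — endpoints in different components.
H-K (11): skip — H and K already connected.
E-F (12): add — endpoints in different components.
MST edge set: {G-J, G-K, D-I, D-J, G-H, F-K, E-F}.
Of the listed edges, {D-I, G-K, G-H} are in the MST → 3.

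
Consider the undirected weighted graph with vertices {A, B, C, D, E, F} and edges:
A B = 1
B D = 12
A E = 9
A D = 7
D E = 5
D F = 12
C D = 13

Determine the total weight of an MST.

38

Grow the tree from D using Prim:
Step 1: cheapest edge leaving the tree is D E (5); add E.
Step 2: cheapest edge leaving the tree is A D (7); add A.
Step 3: cheapest edge leaving the tree is A B (1); add B.
Step 4: cheapest edge leaving the tree is D F (12); add F.
Step 5: cheapest edge leaving the tree is C D (13); add C.
MST edges: D E, A D, A B, D F, C D; total weight 5+7+1+12+13 = 38.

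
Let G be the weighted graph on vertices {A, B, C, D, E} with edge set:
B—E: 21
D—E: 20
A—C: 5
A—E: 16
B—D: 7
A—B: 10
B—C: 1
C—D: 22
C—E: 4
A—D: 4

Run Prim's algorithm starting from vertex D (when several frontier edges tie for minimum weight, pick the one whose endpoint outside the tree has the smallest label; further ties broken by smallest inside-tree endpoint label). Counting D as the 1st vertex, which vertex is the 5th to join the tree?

Prim, starting at D.
Step 1: cheapest edge leaving the tree is A—D (4); add A.
Step 2: cheapest edge leaving the tree is A—C (5); add C.
Step 3: cheapest edge leaving the tree is B—C (1); add B.
Step 4: cheapest edge leaving the tree is C—E (4); add E.
Vertex order: D, A, C, B, E. The 5th vertex is E.

E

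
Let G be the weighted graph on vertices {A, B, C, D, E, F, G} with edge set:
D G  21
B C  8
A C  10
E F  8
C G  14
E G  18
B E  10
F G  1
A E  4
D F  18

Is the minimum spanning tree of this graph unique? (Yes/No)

Kruskal: consider edges lightest-first.
F G (1): add — endpoints in different components.
A E (4): add — endpoints in different components.
B C (8): add — endpoints in different components.
E F (8): add — endpoints in different components.
A C (10): add — endpoints in different components.
B E (10): skip — B and E already connected.
C G (14): skip — C and G already connected.
D F (18): add — endpoints in different components.
Non-tree edge B E has weight 10, equal to the heaviest edge on its tree cycle — swapping gives another MST of the same weight. Not unique.

No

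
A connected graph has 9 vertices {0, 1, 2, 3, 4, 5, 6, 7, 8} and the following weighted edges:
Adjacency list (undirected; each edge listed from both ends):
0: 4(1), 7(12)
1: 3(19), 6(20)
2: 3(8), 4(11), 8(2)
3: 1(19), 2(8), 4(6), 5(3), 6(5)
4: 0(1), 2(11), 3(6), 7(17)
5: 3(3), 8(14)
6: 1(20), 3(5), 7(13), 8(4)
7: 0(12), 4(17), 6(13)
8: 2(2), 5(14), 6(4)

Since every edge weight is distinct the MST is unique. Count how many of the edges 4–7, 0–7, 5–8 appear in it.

Sort edges by weight, then run Kruskal:
0–4 (1): add — endpoints in different components.
2–8 (2): add — endpoints in different components.
3–5 (3): add — endpoints in different components.
6–8 (4): add — endpoints in different components.
3–6 (5): add — endpoints in different components.
3–4 (6): add — endpoints in different components.
2–3 (8): skip — 2 and 3 already connected.
2–4 (11): skip — 2 and 4 already connected.
0–7 (12): add — endpoints in different components.
6–7 (13): skip — 6 and 7 already connected.
5–8 (14): skip — 5 and 8 already connected.
4–7 (17): skip — 4 and 7 already connected.
1–3 (19): add — endpoints in different components.
MST edge set: {0–4, 2–8, 3–5, 6–8, 3–6, 3–4, 0–7, 1–3}.
Of the listed edges, {0–7} are in the MST → 1.

1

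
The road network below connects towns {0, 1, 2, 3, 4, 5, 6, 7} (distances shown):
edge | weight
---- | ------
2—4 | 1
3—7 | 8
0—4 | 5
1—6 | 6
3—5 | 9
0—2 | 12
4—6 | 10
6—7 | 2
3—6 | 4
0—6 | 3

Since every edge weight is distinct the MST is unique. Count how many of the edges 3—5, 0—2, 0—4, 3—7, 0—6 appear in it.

Kruskal: consider edges lightest-first.
2—4 (1): add — endpoints in different components.
6—7 (2): add — endpoints in different components.
0—6 (3): add — endpoints in different components.
3—6 (4): add — endpoints in different components.
0—4 (5): add — endpoints in different components.
1—6 (6): add — endpoints in different components.
3—7 (8): skip — 3 and 7 already connected.
3—5 (9): add — endpoints in different components.
MST edge set: {2—4, 6—7, 0—6, 3—6, 0—4, 1—6, 3—5}.
Of the listed edges, {3—5, 0—4, 0—6} are in the MST → 3.

3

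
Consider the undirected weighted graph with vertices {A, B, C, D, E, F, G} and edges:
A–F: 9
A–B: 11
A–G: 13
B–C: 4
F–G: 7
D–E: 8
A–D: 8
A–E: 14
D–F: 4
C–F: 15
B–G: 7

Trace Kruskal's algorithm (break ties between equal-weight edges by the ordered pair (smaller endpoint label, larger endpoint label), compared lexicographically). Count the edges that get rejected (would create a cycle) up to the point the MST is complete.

Kruskal: consider edges lightest-first.
B–C (4): add. Components now {A} {B,C} {D} {E} {F} {G}
D–F (4): add. Components now {A} {B,C} {D,F} {E} {G}
B–G (7): add. Components now {A} {B,C,G} {D,F} {E}
F–G (7): add. Components now {A} {B,C,D,F,G} {E}
A–D (8): add. Components now {A,B,C,D,F,G} {E}
D–E (8): add. Components now {A,B,C,D,E,F,G}
Edges rejected before the tree was complete: 0.

0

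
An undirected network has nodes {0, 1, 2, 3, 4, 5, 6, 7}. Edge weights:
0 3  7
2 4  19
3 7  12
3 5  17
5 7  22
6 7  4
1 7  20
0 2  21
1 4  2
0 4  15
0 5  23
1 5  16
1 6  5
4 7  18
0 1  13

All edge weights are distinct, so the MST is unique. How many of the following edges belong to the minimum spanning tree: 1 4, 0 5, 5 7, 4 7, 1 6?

2

Kruskal's algorithm — process edges by increasing weight (ties by edge label):
1 4 (2): add — endpoints in different components.
6 7 (4): add — endpoints in different components.
1 6 (5): add — endpoints in different components.
0 3 (7): add — endpoints in different components.
3 7 (12): add — endpoints in different components.
0 1 (13): skip — 0 and 1 already connected.
0 4 (15): skip — 0 and 4 already connected.
1 5 (16): add — endpoints in different components.
3 5 (17): skip — 3 and 5 already connected.
4 7 (18): skip — 4 and 7 already connected.
2 4 (19): add — endpoints in different components.
MST edge set: {1 4, 6 7, 1 6, 0 3, 3 7, 1 5, 2 4}.
Of the listed edges, {1 4, 1 6} are in the MST → 2.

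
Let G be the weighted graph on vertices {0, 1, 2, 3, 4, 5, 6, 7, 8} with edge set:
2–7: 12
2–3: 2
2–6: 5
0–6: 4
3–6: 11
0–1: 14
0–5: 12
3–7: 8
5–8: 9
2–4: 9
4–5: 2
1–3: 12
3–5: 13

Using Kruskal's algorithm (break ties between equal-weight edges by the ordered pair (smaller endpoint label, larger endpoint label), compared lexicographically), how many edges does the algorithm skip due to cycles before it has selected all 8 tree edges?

2

Sort edges by weight, then run Kruskal:
2–3 (2): add — endpoints in different components.
4–5 (2): add — endpoints in different components.
0–6 (4): add — endpoints in different components.
2–6 (5): add — endpoints in different components.
3–7 (8): add — endpoints in different components.
2–4 (9): add — endpoints in different components.
5–8 (9): add — endpoints in different components.
3–6 (11): skip — 3 and 6 already connected.
0–5 (12): skip — 0 and 5 already connected.
1–3 (12): add — endpoints in different components.
Edges rejected before the tree was complete: 2.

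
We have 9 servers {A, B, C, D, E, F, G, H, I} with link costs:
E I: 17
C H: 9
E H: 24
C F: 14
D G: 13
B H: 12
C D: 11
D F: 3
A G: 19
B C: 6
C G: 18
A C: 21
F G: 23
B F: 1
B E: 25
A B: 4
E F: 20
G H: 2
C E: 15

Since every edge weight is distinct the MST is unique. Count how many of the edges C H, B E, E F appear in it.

1

Kruskal's algorithm — process edges by increasing weight (ties by edge label):
B F (1): add — endpoints in different components.
G H (2): add — endpoints in different components.
D F (3): add — endpoints in different components.
A B (4): add — endpoints in different components.
B C (6): add — endpoints in different components.
C H (9): add — endpoints in different components.
C D (11): skip — C and D already connected.
B H (12): skip — B and H already connected.
D G (13): skip — D and G already connected.
C F (14): skip — C and F already connected.
C E (15): add — endpoints in different components.
E I (17): add — endpoints in different components.
MST edge set: {B F, G H, D F, A B, B C, C H, C E, E I}.
Of the listed edges, {C H} are in the MST → 1.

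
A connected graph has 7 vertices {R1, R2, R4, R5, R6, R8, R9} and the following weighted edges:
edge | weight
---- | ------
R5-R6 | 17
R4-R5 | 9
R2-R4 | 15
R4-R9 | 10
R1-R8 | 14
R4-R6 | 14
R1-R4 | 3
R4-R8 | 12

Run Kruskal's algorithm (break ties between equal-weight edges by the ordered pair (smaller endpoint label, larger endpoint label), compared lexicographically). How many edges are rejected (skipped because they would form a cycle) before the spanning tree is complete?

Sort edges by weight, then run Kruskal:
R1-R4 (3): add — endpoints in different components.
R4-R5 (9): add — endpoints in different components.
R4-R9 (10): add — endpoints in different components.
R4-R8 (12): add — endpoints in different components.
R1-R8 (14): skip — R8 and R1 already connected.
R4-R6 (14): add — endpoints in different components.
R2-R4 (15): add — endpoints in different components.
Edges rejected before the tree was complete: 1.

1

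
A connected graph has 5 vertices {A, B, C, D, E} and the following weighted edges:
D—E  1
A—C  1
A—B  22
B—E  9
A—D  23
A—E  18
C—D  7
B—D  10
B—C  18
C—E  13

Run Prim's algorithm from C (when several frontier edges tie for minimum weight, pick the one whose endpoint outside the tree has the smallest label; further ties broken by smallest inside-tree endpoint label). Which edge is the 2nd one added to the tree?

C-D

Grow the tree from C using Prim:
Step 1: frontier [A—C 1, C—D 7, C—E 13, B—C 18] → take A—C (1); add A.
Step 2: frontier [A—E 18, A—B 22, A—D 23, C—D 7, C—E 13, B—C 18] → take C—D (7); add D.
Step 3: frontier [A—E 18, A—B 22, C—E 13, B—C 18, D—E 1, B—D 10] → take D—E (1); add E.
Step 4: frontier [A—B 22, B—C 18, B—D 10, B—E 9] → take B—E (9); add B.
The 2nd edge added is C—D.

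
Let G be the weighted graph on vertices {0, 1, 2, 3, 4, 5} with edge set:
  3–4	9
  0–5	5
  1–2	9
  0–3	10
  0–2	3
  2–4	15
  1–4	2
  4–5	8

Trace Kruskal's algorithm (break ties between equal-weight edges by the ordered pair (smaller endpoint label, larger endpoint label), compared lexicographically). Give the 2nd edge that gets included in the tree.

0-2

Kruskal: consider edges lightest-first.
1–4 (2): add — endpoints in different components.
0–2 (3): add — endpoints in different components.
0–5 (5): add — endpoints in different components.
4–5 (8): add — endpoints in different components.
1–2 (9): skip — 1 and 2 already connected.
3–4 (9): add — endpoints in different components.
The 2nd edge added is 0–2.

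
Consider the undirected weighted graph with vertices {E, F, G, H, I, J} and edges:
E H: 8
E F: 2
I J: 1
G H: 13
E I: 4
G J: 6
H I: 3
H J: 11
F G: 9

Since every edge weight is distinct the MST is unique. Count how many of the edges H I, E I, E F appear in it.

3

Kruskal's algorithm — process edges by increasing weight (ties by edge label):
I J (1): add — endpoints in different components.
E F (2): add — endpoints in different components.
H I (3): add — endpoints in different components.
E I (4): add — endpoints in different components.
G J (6): add — endpoints in different components.
MST edge set: {I J, E F, H I, E I, G J}.
Of the listed edges, {H I, E I, E F} are in the MST → 3.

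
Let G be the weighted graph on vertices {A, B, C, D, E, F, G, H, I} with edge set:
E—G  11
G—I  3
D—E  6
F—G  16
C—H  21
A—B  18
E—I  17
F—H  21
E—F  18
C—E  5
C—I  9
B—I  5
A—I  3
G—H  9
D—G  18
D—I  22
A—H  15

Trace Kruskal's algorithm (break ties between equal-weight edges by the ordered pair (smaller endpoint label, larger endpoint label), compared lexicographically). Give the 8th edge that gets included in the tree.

F-G

Kruskal's algorithm — process edges by increasing weight (ties by edge label):
A—I (3): add — endpoints in different components.
G—I (3): add — endpoints in different components.
B—I (5): add — endpoints in different components.
C—E (5): add — endpoints in different components.
D—E (6): add — endpoints in different components.
C—I (9): add — endpoints in different components.
G—H (9): add — endpoints in different components.
E—G (11): skip — E and G already connected.
A—H (15): skip — A and H already connected.
F—G (16): add — endpoints in different components.
The 8th edge added is F—G.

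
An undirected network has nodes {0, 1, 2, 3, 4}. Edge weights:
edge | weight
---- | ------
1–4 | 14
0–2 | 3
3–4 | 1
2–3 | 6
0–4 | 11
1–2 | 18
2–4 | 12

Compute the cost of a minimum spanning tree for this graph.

24

Prim, starting at 2.
Step 1: frontier [0–2 3, 2–3 6, 2–4 12, 1–2 18] → take 0–2 (3); add 0.
Step 2: frontier [0–4 11, 2–3 6, 2–4 12, 1–2 18] → take 2–3 (6); add 3.
Step 3: frontier [0–4 11, 2–4 12, 1–2 18, 3–4 1] → take 3–4 (1); add 4.
Step 4: frontier [1–2 18, 1–4 14] → take 1–4 (14); add 1.
MST edges: 0–2, 2–3, 3–4, 1–4; total weight 3+6+1+14 = 24.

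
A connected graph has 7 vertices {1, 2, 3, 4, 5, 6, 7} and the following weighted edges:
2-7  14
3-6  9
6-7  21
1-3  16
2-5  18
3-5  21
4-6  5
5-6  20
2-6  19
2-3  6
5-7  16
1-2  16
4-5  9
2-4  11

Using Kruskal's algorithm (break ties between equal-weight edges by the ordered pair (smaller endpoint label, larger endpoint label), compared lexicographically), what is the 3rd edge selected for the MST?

Sort edges by weight, then run Kruskal:
4-6 (5): add — endpoints in different components.
2-3 (6): add — endpoints in different components.
3-6 (9): add — endpoints in different components.
4-5 (9): add — endpoints in different components.
2-4 (11): skip — 2 and 4 already connected.
2-7 (14): add — endpoints in different components.
1-2 (16): add — endpoints in different components.
The 3rd edge added is 3-6.

3-6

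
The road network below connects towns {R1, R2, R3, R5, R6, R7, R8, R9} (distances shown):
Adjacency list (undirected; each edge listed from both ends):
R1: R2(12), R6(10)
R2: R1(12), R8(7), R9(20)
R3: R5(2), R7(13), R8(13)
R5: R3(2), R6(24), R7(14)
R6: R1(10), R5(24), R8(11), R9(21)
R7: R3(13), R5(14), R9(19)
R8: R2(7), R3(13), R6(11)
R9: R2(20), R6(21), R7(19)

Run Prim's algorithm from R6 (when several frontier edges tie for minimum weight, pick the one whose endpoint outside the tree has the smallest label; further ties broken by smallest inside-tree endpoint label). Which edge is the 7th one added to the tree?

R7-R9

Grow the tree from R6 using Prim:
Step 1: frontier [R1 R6 10, R6 R8 11, R6 R9 21, R5 R6 24] → take R1 R6 (10); add R1.
Step 2: frontier [R1 R2 12, R6 R8 11, R6 R9 21, R5 R6 24] → take R6 R8 (11); add R8.
Step 3: frontier [R1 R2 12, R6 R9 21, R5 R6 24, R2 R8 7, R3 R8 13] → take R2 R8 (7); add R2.
Step 4: frontier [R2 R9 20, R6 R9 21, R5 R6 24, R3 R8 13] → take R3 R8 (13); add R3.
Step 5: frontier [R2 R9 20, R3 R5 2, R3 R7 13, R6 R9 21, R5 R6 24] → take R3 R5 (2); add R5.
Step 6: frontier [R2 R9 20, R3 R7 13, R5 R7 14, R6 R9 21] → take R3 R7 (13); add R7.
Step 7: frontier [R2 R9 20, R6 R9 21, R7 R9 19] → take R7 R9 (19); add R9.
The 7th edge added is R7 R9.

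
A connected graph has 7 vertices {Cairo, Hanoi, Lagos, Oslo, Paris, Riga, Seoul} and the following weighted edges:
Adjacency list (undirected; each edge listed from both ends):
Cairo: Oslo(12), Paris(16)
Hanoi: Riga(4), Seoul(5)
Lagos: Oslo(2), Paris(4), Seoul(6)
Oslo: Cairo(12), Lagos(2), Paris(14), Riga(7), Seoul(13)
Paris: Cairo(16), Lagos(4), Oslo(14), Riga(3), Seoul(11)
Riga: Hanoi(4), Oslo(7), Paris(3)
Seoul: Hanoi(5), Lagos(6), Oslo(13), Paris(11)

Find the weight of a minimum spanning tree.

30

Prim, starting at Paris.
Step 1: cheapest edge leaving the tree is Paris–Riga (3); add Riga.
Step 2: cheapest edge leaving the tree is Hanoi–Riga (4); add Hanoi.
Step 3: cheapest edge leaving the tree is Lagos–Paris (4); add Lagos.
Step 4: cheapest edge leaving the tree is Lagos–Oslo (2); add Oslo.
Step 5: cheapest edge leaving the tree is Hanoi–Seoul (5); add Seoul.
Step 6: cheapest edge leaving the tree is Cairo–Oslo (12); add Cairo.
MST edges: Paris–Riga, Hanoi–Riga, Lagos–Paris, Lagos–Oslo, Hanoi–Seoul, Cairo–Oslo; total weight 3+4+4+2+5+12 = 30.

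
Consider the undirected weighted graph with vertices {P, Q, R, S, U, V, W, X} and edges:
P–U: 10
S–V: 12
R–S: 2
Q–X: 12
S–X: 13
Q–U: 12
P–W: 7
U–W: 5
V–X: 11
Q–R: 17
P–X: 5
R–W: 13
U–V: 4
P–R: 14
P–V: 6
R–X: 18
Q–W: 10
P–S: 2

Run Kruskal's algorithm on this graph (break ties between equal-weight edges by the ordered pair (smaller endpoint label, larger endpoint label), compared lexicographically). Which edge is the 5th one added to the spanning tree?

U-W

Sort edges by weight, then run Kruskal:
P–S (2): add — endpoints in different components.
R–S (2): add — endpoints in different components.
U–V (4): add — endpoints in different components.
P–X (5): add — endpoints in different components.
U–W (5): add — endpoints in different components.
P–V (6): add — endpoints in different components.
P–W (7): skip — W and P already connected.
P–U (10): skip — U and P already connected.
Q–W (10): add — endpoints in different components.
The 5th edge added is U–W.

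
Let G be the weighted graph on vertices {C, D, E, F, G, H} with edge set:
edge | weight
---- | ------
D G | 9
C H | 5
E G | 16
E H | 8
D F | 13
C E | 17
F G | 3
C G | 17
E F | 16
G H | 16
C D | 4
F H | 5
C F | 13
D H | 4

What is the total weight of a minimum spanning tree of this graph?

24

Prim's algorithm from D:
Step 1: frontier [C D 4, D H 4, D G 9, D F 13] → take C D (4); add C.
Step 2: frontier [C H 5, C F 13, C E 17, C G 17, D H 4, D G 9, D F 13] → take D H (4); add H.
Step 3: frontier [C F 13, C E 17, C G 17, D G 9, D F 13, F H 5, E H 8, G H 16] → take F H (5); add F.
Step 4: frontier [C E 17, C G 17, D G 9, F G 3, E F 16, E H 8, G H 16] → take F G (3); add G.
Step 5: frontier [C E 17, E F 16, E G 16, E H 8] → take E H (8); add E.
MST edges: C D, D H, F H, F G, E H; total weight 4+4+5+3+8 = 24.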